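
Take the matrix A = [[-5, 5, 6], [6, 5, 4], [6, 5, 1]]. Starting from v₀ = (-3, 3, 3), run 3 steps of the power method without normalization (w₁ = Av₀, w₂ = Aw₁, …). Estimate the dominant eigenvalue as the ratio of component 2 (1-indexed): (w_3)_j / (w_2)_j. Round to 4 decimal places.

w1 = Av₀ = ((-5)·(-3) + 5·3 + 6·3; 6·(-3) + 5·3 + 4·3; 6·(-3) + 5·3 + 1·3) = (48, 9, 0)
w2 = Aw1 = ((-5)·48 + 5·9 + 6·0; 6·48 + 5·9 + 4·0; 6·48 + 5·9 + 1·0) = (-195, 333, 333)
w3 = Aw2 = (4638, 1827, 828)
Ratio at component: 1827 / 333 = 5.4865

λ ≈ 5.4865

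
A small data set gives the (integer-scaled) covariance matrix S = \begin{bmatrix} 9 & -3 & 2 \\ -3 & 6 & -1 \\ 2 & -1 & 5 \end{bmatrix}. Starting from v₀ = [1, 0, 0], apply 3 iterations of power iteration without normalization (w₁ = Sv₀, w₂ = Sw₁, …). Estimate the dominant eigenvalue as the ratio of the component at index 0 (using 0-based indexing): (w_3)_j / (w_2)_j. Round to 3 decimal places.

11.160

w1 = Sv₀ = (9·1 + (-3)·0 + 2·0; (-3)·1 + 6·0 + (-1)·0; 2·1 + (-1)·0 + 5·0) = (9, -3, 2)
w2 = Sw1 = (9·9 + (-3)·(-3) + 2·2; (-3)·9 + 6·(-3) + (-1)·2; 2·9 + (-1)·(-3) + 5·2) = (94, -47, 31)
w3 = Sw2 = (1049, -595, 390)
Ratio at component: 1049 / 94 = 11.160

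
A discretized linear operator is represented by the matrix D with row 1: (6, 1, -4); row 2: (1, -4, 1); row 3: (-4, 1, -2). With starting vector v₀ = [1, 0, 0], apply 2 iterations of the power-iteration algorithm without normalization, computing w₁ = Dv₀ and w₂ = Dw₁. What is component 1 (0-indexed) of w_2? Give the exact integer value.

-2

w1 = Dv₀ = (6, 1, -4)
w2 = Dw1 = (53, -2, -15)
The requested component of w2 is -2.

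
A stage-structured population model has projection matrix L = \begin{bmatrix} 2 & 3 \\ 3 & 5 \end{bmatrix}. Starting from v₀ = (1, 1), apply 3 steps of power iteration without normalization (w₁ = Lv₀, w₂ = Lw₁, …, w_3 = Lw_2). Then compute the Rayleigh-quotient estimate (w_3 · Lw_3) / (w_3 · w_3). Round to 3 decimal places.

λ ≈ 6.854

w1 = Lv₀ = (2·1 + 3·1; 3·1 + 5·1) = (5, 8)
w2 = Lw1 = (2·5 + 3·8; 3·5 + 5·8) = (34, 55)
w3 = Lw2 = (233, 377)
Lw3 = (1597, 2584)
w3·Lw3 = 233·1597 + 377·2584 = 1346269; w3·w3 = 233·233 + 377·377 = 196418
λ ≈ 1346269/196418 = 6.854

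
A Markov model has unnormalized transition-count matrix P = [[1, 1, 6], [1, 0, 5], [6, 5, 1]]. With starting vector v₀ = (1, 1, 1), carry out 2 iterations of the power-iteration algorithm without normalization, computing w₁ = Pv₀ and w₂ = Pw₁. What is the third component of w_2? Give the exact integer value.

90

w1 = Pv₀ = (1·1 + 1·1 + 6·1; 1·1 + 0·1 + 5·1; 6·1 + 5·1 + 1·1) = (8, 6, 12)
w2 = Pw1 = (1·8 + 1·6 + 6·12; 1·8 + 0·6 + 5·12; 6·8 + 5·6 + 1·12) = (86, 68, 90)
The requested component of w2 is 90.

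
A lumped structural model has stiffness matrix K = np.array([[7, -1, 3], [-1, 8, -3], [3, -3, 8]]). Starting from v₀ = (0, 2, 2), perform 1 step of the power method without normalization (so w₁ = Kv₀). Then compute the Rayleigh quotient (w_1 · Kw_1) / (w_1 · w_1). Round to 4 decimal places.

w1 = Kv₀ = (4, 10, 10)
Kw1 = (48, 46, 62)
w1·Kw1 = 4·48 + 10·46 + 10·62 = 1272; w1·w1 = 4·4 + 10·10 + 10·10 = 216
λ ≈ 1272/216 = 5.8889

5.8889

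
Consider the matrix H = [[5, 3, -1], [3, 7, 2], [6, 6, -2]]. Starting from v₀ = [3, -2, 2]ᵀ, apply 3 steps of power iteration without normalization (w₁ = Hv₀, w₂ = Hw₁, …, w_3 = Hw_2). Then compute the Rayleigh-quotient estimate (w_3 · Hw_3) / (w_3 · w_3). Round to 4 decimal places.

9.9882

w1 = Hv₀ = (7, -1, 2)
w2 = Hw1 = (30, 18, 32)
w3 = Hw2 = (172, 280, 224)
Hw3 = (1476, 2924, 2264)
w3·Hw3 = 172·1476 + 280·2924 + 224·2264 = 1579728; w3·w3 = 172·172 + 280·280 + 224·224 = 158160
λ ≈ 1579728/158160 = 9.9882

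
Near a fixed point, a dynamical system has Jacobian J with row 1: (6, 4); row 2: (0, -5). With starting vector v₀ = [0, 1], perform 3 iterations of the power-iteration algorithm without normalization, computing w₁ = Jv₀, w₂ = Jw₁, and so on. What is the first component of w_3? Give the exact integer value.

124

w1 = Jv₀ = (6·0 + 4·1; 0·0 + (-5)·1) = (4, -5)
w2 = Jw1 = (6·4 + 4·(-5); 0·4 + (-5)·(-5)) = (4, 25)
w3 = Jw2 = (124, -125)
The requested component of w3 is 124.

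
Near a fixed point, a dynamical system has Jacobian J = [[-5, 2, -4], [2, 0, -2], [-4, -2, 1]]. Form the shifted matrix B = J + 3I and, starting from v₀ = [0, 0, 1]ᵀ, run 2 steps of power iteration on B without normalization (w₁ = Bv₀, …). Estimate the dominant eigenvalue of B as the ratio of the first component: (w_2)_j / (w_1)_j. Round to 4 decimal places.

3.0000

B = J + 3I has rows (-2, 2, -4); (2, 3, -2); (-4, -2, 4)
w1 = Bv₀ = ((-2)·0 + 2·0 + (-4)·1; 2·0 + 3·0 + (-2)·1; (-4)·0 + (-2)·0 + 4·1) = (-4, -2, 4)
w2 = Bw1 = ((-2)·(-4) + 2·(-2) + (-4)·4; 2·(-4) + 3·(-2) + (-2)·4; (-4)·(-4) + (-2)·(-2) + 4·4) = (-12, -22, 36)
Ratio: -12/-4 = 3.0000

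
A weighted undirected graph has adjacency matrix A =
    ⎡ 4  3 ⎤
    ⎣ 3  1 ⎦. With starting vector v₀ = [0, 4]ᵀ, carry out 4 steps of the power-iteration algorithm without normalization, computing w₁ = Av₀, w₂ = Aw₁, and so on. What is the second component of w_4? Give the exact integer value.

w1 = Av₀ = (4·0 + 3·4; 3·0 + 1·4) = (12, 4)
w2 = Aw1 = (4·12 + 3·4; 3·12 + 1·4) = (60, 40)
w3 = Aw2 = (360, 220)
w4 = Aw3 = (2100, 1300)
The requested component of w4 is 1300.

1300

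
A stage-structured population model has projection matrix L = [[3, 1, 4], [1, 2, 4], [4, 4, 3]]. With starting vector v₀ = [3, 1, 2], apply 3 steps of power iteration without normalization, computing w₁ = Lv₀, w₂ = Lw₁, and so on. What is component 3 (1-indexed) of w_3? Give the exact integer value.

1718

w1 = Lv₀ = (18, 13, 22)
w2 = Lw1 = (155, 132, 190)
w3 = Lw2 = (1357, 1179, 1718)
The requested component of w3 is 1718.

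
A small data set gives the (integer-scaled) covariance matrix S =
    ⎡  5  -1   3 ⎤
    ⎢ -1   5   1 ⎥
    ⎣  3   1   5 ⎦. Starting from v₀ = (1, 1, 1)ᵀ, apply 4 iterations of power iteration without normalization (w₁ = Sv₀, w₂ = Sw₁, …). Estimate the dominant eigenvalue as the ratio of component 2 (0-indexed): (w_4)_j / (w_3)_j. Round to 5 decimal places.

w1 = Sv₀ = (7, 5, 9)
w2 = Sw1 = (57, 27, 71)
w3 = Sw2 = (471, 149, 553)
w4 = Sw3 = (3865, 827, 4327)
Ratio at component: 4327 / 553 = 7.82459

7.82459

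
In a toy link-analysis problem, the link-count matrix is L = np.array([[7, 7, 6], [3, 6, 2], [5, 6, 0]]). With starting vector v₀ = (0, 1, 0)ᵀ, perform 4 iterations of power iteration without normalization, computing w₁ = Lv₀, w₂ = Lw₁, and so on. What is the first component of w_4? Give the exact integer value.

w1 = Lv₀ = (7, 6, 6)
w2 = Lw1 = (127, 69, 71)
w3 = Lw2 = (1798, 937, 1049)
w4 = Lw3 = (25439, 13114, 14612)
The requested component of w4 is 25439.

25439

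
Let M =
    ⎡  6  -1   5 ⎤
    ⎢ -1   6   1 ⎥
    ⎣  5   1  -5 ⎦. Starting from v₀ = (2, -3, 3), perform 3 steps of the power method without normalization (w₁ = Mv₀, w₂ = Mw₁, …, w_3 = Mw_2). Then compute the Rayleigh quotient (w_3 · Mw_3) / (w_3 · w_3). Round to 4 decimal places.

w1 = Mv₀ = (6·2 + (-1)·(-3) + 5·3; (-1)·2 + 6·(-3) + 1·3; 5·2 + 1·(-3) + (-5)·3) = (30, -17, -8)
w2 = Mw1 = (6·30 + (-1)·(-17) + 5·(-8); (-1)·30 + 6·(-17) + 1·(-8); 5·30 + 1·(-17) + (-5)·(-8)) = (157, -140, 173)
w3 = Mw2 = (1947, -824, -220)
Mw3 = (11406, -7111, 10011)
w3·Mw3 = 1947·11406 + (-824)·(-7111) + (-220)·10011 = 25864526; w3·w3 = 1947·1947 + (-824)·(-824) + (-220)·(-220) = 4518185
λ ≈ 25864526/4518185 = 5.7245

5.7245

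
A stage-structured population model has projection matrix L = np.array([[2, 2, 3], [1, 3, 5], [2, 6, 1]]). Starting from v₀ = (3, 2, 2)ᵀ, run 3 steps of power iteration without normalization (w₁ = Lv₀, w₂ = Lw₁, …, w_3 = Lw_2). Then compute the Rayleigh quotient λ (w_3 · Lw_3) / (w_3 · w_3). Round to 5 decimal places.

w1 = Lv₀ = (2·3 + 2·2 + 3·2; 1·3 + 3·2 + 5·2; 2·3 + 6·2 + 1·2) = (16, 19, 20)
w2 = Lw1 = (2·16 + 2·19 + 3·20; 1·16 + 3·19 + 5·20; 2·16 + 6·19 + 1·20) = (130, 173, 166)
w3 = Lw2 = (1104, 1479, 1464)
Lw3 = (9558, 12861, 12546)
w3·Lw3 = 1104·9558 + 1479·12861 + 1464·12546 = 47940795; w3·w3 = 1104·1104 + 1479·1479 + 1464·1464 = 5549553
λ ≈ 47940795/5549553 = 8.63868

8.63868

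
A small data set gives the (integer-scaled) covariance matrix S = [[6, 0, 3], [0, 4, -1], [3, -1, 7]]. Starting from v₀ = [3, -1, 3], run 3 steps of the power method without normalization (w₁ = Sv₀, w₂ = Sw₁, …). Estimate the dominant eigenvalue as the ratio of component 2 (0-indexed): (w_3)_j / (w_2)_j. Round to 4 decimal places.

9.7016

w1 = Sv₀ = (6·3 + 0·(-1) + 3·3; 0·3 + 4·(-1) + (-1)·3; 3·3 + (-1)·(-1) + 7·3) = (27, -7, 31)
w2 = Sw1 = (6·27 + 0·(-7) + 3·31; 0·27 + 4·(-7) + (-1)·31; 3·27 + (-1)·(-7) + 7·31) = (255, -59, 305)
w3 = Sw2 = (2445, -541, 2959)
Ratio at component: 2959 / 305 = 9.7016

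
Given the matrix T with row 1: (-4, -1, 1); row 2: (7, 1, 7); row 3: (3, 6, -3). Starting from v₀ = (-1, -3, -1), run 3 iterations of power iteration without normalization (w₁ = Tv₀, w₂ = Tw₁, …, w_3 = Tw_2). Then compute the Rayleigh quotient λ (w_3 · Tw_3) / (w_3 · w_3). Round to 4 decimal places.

w1 = Tv₀ = (6, -17, -18)
w2 = Tw1 = (-25, -101, -30)
w3 = Tw2 = (171, -486, -591)
Tw3 = (-789, -3426, -630)
w3·Tw3 = 171·(-789) + (-486)·(-3426) + (-591)·(-630) = 1902447; w3·w3 = 171·171 + (-486)·(-486) + (-591)·(-591) = 614718
λ ≈ 1902447/614718 = 3.0948

λ ≈ 3.0948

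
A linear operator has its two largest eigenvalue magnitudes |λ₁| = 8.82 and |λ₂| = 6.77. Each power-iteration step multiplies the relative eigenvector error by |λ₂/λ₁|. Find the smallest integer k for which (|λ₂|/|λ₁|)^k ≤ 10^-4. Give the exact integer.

35

|λ₂/λ₁| = 6.77/8.82 = 0.76757
Need k ≥ ln(10^-4) / ln(0.76757) = -9.2103 / -0.2645 ≈ 34.819
Smallest integer k satisfying the bound: 35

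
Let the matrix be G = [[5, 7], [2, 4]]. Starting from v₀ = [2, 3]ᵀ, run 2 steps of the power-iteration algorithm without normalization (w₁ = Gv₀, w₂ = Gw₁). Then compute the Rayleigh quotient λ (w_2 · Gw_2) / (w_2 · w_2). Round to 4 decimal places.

w1 = Gv₀ = (5·2 + 7·3; 2·2 + 4·3) = (31, 16)
w2 = Gw1 = (5·31 + 7·16; 2·31 + 4·16) = (267, 126)
Gw2 = (2217, 1038)
w2·Gw2 = 267·2217 + 126·1038 = 722727; w2·w2 = 267·267 + 126·126 = 87165
λ ≈ 722727/87165 = 8.2915

λ ≈ 8.2915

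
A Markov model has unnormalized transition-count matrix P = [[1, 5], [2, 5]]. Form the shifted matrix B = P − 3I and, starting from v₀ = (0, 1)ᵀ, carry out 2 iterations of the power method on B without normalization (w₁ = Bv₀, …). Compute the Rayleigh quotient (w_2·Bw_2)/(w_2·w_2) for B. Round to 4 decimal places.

μ ≈ 2.0000

B = P − 3I has rows (-2, 5); (2, 2)
w1 = Bv₀ = ((-2)·0 + 5·1; 2·0 + 2·1) = (5, 2)
w2 = Bw1 = ((-2)·5 + 5·2; 2·5 + 2·2) = (0, 14)
Bw2 = (70, 28)
w2·Bw2 = 392; w2·w2 = 196; μ ≈ 392/196 = 2.0000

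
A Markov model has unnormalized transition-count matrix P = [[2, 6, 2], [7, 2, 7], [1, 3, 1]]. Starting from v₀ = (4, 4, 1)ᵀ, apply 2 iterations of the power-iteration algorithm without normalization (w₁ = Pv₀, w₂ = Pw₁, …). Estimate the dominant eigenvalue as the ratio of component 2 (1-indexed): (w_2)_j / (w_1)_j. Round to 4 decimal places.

w1 = Pv₀ = (34, 43, 17)
w2 = Pw1 = (360, 443, 180)
Ratio at component: 443 / 43 = 10.3023

λ ≈ 10.3023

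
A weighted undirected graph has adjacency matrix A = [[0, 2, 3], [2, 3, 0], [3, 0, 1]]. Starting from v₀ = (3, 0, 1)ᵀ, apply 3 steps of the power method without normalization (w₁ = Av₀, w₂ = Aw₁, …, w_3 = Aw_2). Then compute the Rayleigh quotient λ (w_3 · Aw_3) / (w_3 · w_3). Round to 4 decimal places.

4.4497

w1 = Av₀ = (0·3 + 2·0 + 3·1; 2·3 + 3·0 + 0·1; 3·3 + 0·0 + 1·1) = (3, 6, 10)
w2 = Aw1 = (0·3 + 2·6 + 3·10; 2·3 + 3·6 + 0·10; 3·3 + 0·6 + 1·10) = (42, 24, 19)
w3 = Aw2 = (105, 156, 145)
Aw3 = (747, 678, 460)
w3·Aw3 = 105·747 + 156·678 + 145·460 = 250903; w3·w3 = 105·105 + 156·156 + 145·145 = 56386
λ ≈ 250903/56386 = 4.4497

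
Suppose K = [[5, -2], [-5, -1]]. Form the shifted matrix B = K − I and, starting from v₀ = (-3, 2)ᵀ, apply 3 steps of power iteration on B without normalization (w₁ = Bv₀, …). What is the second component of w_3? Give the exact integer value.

B = K − I has rows (4, -2); (-5, -2)
w1 = Bv₀ = (4·(-3) + (-2)·2; (-5)·(-3) + (-2)·2) = (-16, 11)
w2 = Bw1 = (4·(-16) + (-2)·11; (-5)·(-16) + (-2)·11) = (-86, 58)
w3 = Bw2 = (-460, 314)
Requested component of w3: 314

314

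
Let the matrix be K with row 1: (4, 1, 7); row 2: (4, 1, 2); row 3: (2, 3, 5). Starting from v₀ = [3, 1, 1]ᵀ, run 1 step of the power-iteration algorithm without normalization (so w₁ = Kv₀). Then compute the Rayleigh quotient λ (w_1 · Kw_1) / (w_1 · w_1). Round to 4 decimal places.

λ ≈ 9.5920

w1 = Kv₀ = (20, 15, 14)
Kw1 = (193, 123, 155)
w1·Kw1 = 20·193 + 15·123 + 14·155 = 7875; w1·w1 = 20·20 + 15·15 + 14·14 = 821
λ ≈ 7875/821 = 9.5920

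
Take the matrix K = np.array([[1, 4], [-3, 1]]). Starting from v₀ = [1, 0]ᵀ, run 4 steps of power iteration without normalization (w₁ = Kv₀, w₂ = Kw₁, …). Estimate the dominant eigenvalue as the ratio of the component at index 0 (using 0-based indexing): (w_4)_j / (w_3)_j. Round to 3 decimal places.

w1 = Kv₀ = (1·1 + 4·0; (-3)·1 + 1·0) = (1, -3)
w2 = Kw1 = (1·1 + 4·(-3); (-3)·1 + 1·(-3)) = (-11, -6)
w3 = Kw2 = (-35, 27)
w4 = Kw3 = (73, 132)
Ratio at component: 73 / -35 = -2.086

-2.086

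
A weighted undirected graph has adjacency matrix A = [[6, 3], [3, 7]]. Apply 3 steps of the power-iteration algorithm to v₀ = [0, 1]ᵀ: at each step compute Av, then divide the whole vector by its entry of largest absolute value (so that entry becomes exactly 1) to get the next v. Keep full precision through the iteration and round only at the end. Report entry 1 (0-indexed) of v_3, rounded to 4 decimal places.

Av0 = (3.00000, 7.00000); divide by 7.00000 → v1 = (0.42857, 1.00000)
Av1 = (5.57143, 8.28571); divide by 8.28571 → v2 = (0.67241, 1.00000)
Av2 = (7.03448, 9.01724); divide by 9.01724 → v3 = (0.78011, 1.00000)
Requested entry of v3: 523/523 = 1.0000

1.0000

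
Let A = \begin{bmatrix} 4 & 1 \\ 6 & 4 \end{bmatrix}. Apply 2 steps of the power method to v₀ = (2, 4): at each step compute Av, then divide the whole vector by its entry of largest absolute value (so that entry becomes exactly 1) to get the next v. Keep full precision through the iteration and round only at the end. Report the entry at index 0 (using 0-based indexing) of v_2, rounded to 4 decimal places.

0.4130

Av0 = (12.00000, 28.00000); divide by 28.00000 → v1 = (0.42857, 1.00000)
Av1 = (2.71429, 6.57143); divide by 6.57143 → v2 = (0.41304, 1.00000)
Requested entry of v2: 76/184 = 0.4130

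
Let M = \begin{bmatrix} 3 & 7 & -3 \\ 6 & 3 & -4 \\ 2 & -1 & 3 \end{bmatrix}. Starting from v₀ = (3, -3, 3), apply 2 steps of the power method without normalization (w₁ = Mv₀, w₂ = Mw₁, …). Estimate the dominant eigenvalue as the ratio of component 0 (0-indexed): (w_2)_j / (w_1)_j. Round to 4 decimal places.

w1 = Mv₀ = (3·3 + 7·(-3) + (-3)·3; 6·3 + 3·(-3) + (-4)·3; 2·3 + (-1)·(-3) + 3·3) = (-21, -3, 18)
w2 = Mw1 = (3·(-21) + 7·(-3) + (-3)·18; 6·(-21) + 3·(-3) + (-4)·18; 2·(-21) + (-1)·(-3) + 3·18) = (-138, -207, 15)
Ratio at component: -138 / -21 = 6.5714

λ ≈ 6.5714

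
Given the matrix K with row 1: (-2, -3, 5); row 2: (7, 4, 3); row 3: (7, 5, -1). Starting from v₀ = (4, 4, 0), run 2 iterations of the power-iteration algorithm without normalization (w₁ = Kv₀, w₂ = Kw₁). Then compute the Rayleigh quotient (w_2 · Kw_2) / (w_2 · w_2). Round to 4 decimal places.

w1 = Kv₀ = (-20, 44, 48)
w2 = Kw1 = (148, 180, 32)
Kw2 = (-676, 1852, 1904)
w2·Kw2 = 148·(-676) + 180·1852 + 32·1904 = 294240; w2·w2 = 148·148 + 180·180 + 32·32 = 55328
λ ≈ 294240/55328 = 5.3181

5.3181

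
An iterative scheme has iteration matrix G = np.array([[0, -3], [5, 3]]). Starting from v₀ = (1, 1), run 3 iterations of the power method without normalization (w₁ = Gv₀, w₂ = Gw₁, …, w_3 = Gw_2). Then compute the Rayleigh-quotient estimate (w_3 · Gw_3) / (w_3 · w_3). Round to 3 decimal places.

3.302

w1 = Gv₀ = (-3, 8)
w2 = Gw1 = (-24, 9)
w3 = Gw2 = (-27, -93)
Gw3 = (279, -414)
w3·Gw3 = (-27)·279 + (-93)·(-414) = 30969; w3·w3 = (-27)·(-27) + (-93)·(-93) = 9378
λ ≈ 30969/9378 = 3.302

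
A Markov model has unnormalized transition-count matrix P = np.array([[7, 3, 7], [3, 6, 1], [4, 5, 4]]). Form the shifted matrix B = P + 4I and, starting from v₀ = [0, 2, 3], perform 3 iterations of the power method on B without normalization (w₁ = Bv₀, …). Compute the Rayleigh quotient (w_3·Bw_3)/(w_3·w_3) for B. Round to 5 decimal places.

17.40386

B = P + 4I has rows (11, 3, 7); (3, 10, 1); (4, 5, 8)
w1 = Bv₀ = (27, 23, 34)
w2 = Bw1 = (604, 345, 495)
w3 = Bw2 = (11144, 5757, 8101)
Bw3 = (196562, 99103, 138169)
w3·Bw3 = 3880329968; w3·w3 = 222957986; μ ≈ 3880329968/222957986 = 17.40386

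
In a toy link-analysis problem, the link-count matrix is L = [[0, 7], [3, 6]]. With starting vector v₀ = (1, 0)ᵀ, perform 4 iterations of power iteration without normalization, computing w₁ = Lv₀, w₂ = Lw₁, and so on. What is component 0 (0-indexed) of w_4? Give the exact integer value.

w1 = Lv₀ = (0·1 + 7·0; 3·1 + 6·0) = (0, 3)
w2 = Lw1 = (0·0 + 7·3; 3·0 + 6·3) = (21, 18)
w3 = Lw2 = (126, 171)
w4 = Lw3 = (1197, 1404)
The requested component of w4 is 1197.

1197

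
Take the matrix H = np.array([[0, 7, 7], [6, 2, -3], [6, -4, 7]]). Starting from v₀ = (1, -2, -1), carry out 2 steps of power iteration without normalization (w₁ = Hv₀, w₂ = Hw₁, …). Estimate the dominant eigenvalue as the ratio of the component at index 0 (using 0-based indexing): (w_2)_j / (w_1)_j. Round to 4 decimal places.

w1 = Hv₀ = (0·1 + 7·(-2) + 7·(-1); 6·1 + 2·(-2) + (-3)·(-1); 6·1 + (-4)·(-2) + 7·(-1)) = (-21, 5, 7)
w2 = Hw1 = (0·(-21) + 7·5 + 7·7; 6·(-21) + 2·5 + (-3)·7; 6·(-21) + (-4)·5 + 7·7) = (84, -137, -97)
Ratio at component: 84 / -21 = -4.0000

λ ≈ -4.0000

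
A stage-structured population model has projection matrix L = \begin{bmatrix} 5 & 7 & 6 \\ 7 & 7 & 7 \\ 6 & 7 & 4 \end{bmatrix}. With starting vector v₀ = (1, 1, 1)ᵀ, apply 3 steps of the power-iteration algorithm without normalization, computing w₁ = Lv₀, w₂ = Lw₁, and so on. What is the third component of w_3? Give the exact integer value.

w1 = Lv₀ = (5·1 + 7·1 + 6·1; 7·1 + 7·1 + 7·1; 6·1 + 7·1 + 4·1) = (18, 21, 17)
w2 = Lw1 = (5·18 + 7·21 + 6·17; 7·18 + 7·21 + 7·17; 6·18 + 7·21 + 4·17) = (339, 392, 323)
w3 = Lw2 = (6377, 7378, 6070)
The requested component of w3 is 6070.

6070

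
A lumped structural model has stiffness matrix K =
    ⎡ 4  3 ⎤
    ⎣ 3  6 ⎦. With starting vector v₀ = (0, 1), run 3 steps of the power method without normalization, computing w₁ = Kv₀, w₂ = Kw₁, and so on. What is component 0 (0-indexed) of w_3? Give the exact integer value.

255

w1 = Kv₀ = (3, 6)
w2 = Kw1 = (30, 45)
w3 = Kw2 = (255, 360)
The requested component of w3 is 255.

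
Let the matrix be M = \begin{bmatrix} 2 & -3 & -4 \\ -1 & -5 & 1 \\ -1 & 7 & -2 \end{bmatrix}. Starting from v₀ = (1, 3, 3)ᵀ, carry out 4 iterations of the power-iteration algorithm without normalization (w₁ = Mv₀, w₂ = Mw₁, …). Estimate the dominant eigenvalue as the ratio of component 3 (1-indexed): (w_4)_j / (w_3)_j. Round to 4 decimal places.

w1 = Mv₀ = (-19, -13, 14)
w2 = Mw1 = (-55, 98, -100)
w3 = Mw2 = (-4, -535, 941)
w4 = Mw3 = (-2167, 3620, -5623)
Ratio at component: -5623 / 941 = -5.9756

-5.9756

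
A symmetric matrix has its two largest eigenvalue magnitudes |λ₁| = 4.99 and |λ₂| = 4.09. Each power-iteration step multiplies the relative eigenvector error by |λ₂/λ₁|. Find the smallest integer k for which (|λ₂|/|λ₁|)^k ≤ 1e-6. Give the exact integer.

|λ₂/λ₁| = 4.09/4.99 = 0.81964
Need k ≥ ln(1e-6) / ln(0.81964) = -13.8155 / -0.1989 ≈ 69.463
Smallest integer k satisfying the bound: 70

70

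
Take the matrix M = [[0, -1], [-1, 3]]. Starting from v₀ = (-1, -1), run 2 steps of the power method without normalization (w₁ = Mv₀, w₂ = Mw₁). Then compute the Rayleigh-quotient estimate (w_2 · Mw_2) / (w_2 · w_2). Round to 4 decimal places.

3.3019

w1 = Mv₀ = (0·(-1) + (-1)·(-1); (-1)·(-1) + 3·(-1)) = (1, -2)
w2 = Mw1 = (0·1 + (-1)·(-2); (-1)·1 + 3·(-2)) = (2, -7)
Mw2 = (7, -23)
w2·Mw2 = 2·7 + (-7)·(-23) = 175; w2·w2 = 2·2 + (-7)·(-7) = 53
λ ≈ 175/53 = 3.3019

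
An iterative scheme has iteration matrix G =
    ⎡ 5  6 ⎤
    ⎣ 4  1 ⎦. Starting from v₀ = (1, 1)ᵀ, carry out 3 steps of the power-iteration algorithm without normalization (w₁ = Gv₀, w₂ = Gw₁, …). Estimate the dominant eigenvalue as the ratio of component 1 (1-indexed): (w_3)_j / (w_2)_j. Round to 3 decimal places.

8.459

w1 = Gv₀ = (11, 5)
w2 = Gw1 = (85, 49)
w3 = Gw2 = (719, 389)
Ratio at component: 719 / 85 = 8.459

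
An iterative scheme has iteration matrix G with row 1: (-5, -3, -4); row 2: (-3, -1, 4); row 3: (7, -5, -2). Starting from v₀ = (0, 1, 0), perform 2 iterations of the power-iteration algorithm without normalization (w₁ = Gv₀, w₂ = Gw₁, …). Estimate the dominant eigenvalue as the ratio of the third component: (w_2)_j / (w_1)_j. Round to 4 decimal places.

w1 = Gv₀ = ((-5)·0 + (-3)·1 + (-4)·0; (-3)·0 + (-1)·1 + 4·0; 7·0 + (-5)·1 + (-2)·0) = (-3, -1, -5)
w2 = Gw1 = ((-5)·(-3) + (-3)·(-1) + (-4)·(-5); (-3)·(-3) + (-1)·(-1) + 4·(-5); 7·(-3) + (-5)·(-1) + (-2)·(-5)) = (38, -10, -6)
Ratio at component: -6 / -5 = 1.2000

λ ≈ 1.2000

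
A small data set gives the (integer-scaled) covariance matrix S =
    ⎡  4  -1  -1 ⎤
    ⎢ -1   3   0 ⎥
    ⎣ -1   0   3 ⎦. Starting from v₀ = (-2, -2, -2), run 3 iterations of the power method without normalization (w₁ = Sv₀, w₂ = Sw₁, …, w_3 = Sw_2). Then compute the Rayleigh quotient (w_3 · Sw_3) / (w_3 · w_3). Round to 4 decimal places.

w1 = Sv₀ = (4·(-2) + (-1)·(-2) + (-1)·(-2); (-1)·(-2) + 3·(-2) + 0·(-2); (-1)·(-2) + 0·(-2) + 3·(-2)) = (-4, -4, -4)
w2 = Sw1 = (4·(-4) + (-1)·(-4) + (-1)·(-4); (-1)·(-4) + 3·(-4) + 0·(-4); (-1)·(-4) + 0·(-4) + 3·(-4)) = (-8, -8, -8)
w3 = Sw2 = (-16, -16, -16)
Sw3 = (-32, -32, -32)
w3·Sw3 = (-16)·(-32) + (-16)·(-32) + (-16)·(-32) = 1536; w3·w3 = (-16)·(-16) + (-16)·(-16) + (-16)·(-16) = 768
λ ≈ 1536/768 = 2.0000

2.0000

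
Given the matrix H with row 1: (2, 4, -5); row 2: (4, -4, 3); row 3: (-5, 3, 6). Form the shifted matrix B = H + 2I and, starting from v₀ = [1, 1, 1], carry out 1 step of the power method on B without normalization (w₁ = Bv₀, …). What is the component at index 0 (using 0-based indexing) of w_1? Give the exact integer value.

3

B = H + 2I has rows (4, 4, -5); (4, -2, 3); (-5, 3, 8)
w1 = Bv₀ = (4·1 + 4·1 + (-5)·1; 4·1 + (-2)·1 + 3·1; (-5)·1 + 3·1 + 8·1) = (3, 5, 6)
Requested component of w1: 3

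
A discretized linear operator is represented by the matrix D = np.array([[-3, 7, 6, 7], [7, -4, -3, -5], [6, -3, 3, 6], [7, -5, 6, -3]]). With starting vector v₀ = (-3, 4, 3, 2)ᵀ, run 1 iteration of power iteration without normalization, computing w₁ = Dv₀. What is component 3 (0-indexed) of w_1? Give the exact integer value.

w1 = Dv₀ = ((-3)·(-3) + 7·4 + 6·3 + 7·2; 7·(-3) + (-4)·4 + (-3)·3 + (-5)·2; 6·(-3) + (-3)·4 + 3·3 + 6·2; 7·(-3) + (-5)·4 + 6·3 + (-3)·2) = (69, -56, -9, -29)
The requested component of w1 is -29.

-29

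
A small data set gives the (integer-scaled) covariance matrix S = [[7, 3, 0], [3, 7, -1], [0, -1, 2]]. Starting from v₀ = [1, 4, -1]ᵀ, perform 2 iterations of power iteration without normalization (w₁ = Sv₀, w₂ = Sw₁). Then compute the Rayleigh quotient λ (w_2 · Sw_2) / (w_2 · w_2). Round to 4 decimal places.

w1 = Sv₀ = (19, 32, -6)
w2 = Sw1 = (229, 287, -44)
Sw2 = (2464, 2740, -375)
w2·Sw2 = 229·2464 + 287·2740 + (-44)·(-375) = 1367136; w2·w2 = 229·229 + 287·287 + (-44)·(-44) = 136746
λ ≈ 1367136/136746 = 9.9976

9.9976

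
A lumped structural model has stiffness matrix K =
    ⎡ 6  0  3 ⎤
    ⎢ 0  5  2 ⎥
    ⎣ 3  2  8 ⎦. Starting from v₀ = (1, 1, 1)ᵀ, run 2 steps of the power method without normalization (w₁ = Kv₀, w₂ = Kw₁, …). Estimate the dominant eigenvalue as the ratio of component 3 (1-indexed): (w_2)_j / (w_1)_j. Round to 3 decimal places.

λ ≈ 11.154

w1 = Kv₀ = (9, 7, 13)
w2 = Kw1 = (93, 61, 145)
Ratio at component: 145 / 13 = 11.154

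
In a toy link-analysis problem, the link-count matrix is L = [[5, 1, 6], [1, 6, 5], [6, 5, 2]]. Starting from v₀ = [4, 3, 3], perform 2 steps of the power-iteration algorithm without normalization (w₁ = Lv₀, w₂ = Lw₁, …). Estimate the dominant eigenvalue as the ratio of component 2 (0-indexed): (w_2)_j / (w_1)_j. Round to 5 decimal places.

11.57778

w1 = Lv₀ = (5·4 + 1·3 + 6·3; 1·4 + 6·3 + 5·3; 6·4 + 5·3 + 2·3) = (41, 37, 45)
w2 = Lw1 = (5·41 + 1·37 + 6·45; 1·41 + 6·37 + 5·45; 6·41 + 5·37 + 2·45) = (512, 488, 521)
Ratio at component: 521 / 45 = 11.57778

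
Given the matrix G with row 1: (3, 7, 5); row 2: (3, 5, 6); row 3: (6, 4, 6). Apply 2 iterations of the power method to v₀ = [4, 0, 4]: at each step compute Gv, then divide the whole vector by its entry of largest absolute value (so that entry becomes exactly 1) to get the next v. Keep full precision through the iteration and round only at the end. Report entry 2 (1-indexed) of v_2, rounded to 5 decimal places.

Gv0 = (32.000000, 36.000000, 48.000000); divide by 48.000000 → v1 = (0.666667, 0.750000, 1.000000)
Gv1 = (12.250000, 11.750000, 13.000000); divide by 13.000000 → v2 = (0.942308, 0.903846, 1.000000)
Requested entry of v2: 564/624 = 0.90385

0.90385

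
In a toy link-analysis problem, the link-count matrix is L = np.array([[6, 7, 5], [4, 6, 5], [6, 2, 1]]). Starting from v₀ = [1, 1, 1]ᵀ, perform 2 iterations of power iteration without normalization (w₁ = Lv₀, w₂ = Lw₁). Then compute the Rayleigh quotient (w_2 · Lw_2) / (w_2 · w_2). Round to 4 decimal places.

14.4689

w1 = Lv₀ = (6·1 + 7·1 + 5·1; 4·1 + 6·1 + 5·1; 6·1 + 2·1 + 1·1) = (18, 15, 9)
w2 = Lw1 = (6·18 + 7·15 + 5·9; 4·18 + 6·15 + 5·9; 6·18 + 2·15 + 1·9) = (258, 207, 147)
Lw2 = (3732, 3009, 2109)
w2·Lw2 = 258·3732 + 207·3009 + 147·2109 = 1895742; w2·w2 = 258·258 + 207·207 + 147·147 = 131022
λ ≈ 1895742/131022 = 14.4689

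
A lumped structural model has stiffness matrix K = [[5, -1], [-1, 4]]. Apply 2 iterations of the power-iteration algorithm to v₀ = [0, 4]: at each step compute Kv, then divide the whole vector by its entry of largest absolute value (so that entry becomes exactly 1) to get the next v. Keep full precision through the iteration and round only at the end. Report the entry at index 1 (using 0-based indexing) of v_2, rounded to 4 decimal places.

1.0000

Kv0 = (-4.00000, 16.00000); divide by 16.00000 → v1 = (-0.25000, 1.00000)
Kv1 = (-2.25000, 4.25000); divide by 4.25000 → v2 = (-0.52941, 1.00000)
Requested entry of v2: 68/68 = 1.0000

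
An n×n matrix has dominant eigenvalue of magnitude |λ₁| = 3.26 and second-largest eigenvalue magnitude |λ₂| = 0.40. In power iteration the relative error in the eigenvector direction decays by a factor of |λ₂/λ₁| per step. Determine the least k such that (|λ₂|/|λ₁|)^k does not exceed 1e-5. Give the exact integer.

|λ₂/λ₁| = 0.40/3.26 = 0.12270
Need k ≥ ln(1e-5) / ln(0.12270) = -11.5129 / -2.0980 ≈ 5.488
Smallest integer k satisfying the bound: 6

6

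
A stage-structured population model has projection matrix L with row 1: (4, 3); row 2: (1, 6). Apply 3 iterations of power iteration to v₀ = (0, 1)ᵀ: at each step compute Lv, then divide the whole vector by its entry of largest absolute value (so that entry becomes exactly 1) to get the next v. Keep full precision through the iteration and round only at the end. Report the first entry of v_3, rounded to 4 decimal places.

Lv0 = (3.00000, 6.00000); divide by 6.00000 → v1 = (0.50000, 1.00000)
Lv1 = (5.00000, 6.50000); divide by 6.50000 → v2 = (0.76923, 1.00000)
Lv2 = (6.07692, 6.76923); divide by 6.76923 → v3 = (0.89773, 1.00000)
Requested entry of v3: 237/264 = 0.8977

0.8977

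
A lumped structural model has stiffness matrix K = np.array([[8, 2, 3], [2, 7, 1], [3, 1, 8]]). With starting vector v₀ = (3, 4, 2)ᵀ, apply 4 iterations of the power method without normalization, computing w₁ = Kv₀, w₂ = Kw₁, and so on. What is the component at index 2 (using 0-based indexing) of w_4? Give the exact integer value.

58915

w1 = Kv₀ = (38, 36, 29)
w2 = Kw1 = (463, 357, 382)
w3 = Kw2 = (5564, 3807, 4802)
w4 = Kw3 = (66532, 42579, 58915)
The requested component of w4 is 58915.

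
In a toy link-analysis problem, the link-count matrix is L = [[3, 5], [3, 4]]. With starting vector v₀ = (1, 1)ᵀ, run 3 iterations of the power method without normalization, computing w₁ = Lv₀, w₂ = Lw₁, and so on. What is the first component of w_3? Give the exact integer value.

w1 = Lv₀ = (3·1 + 5·1; 3·1 + 4·1) = (8, 7)
w2 = Lw1 = (3·8 + 5·7; 3·8 + 4·7) = (59, 52)
w3 = Lw2 = (437, 385)
The requested component of w3 is 437.

437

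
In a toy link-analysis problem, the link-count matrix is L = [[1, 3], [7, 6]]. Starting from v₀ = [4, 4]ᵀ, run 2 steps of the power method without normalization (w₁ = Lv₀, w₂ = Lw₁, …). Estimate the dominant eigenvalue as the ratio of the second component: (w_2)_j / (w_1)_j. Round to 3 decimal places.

w1 = Lv₀ = (1·4 + 3·4; 7·4 + 6·4) = (16, 52)
w2 = Lw1 = (1·16 + 3·52; 7·16 + 6·52) = (172, 424)
Ratio at component: 424 / 52 = 8.154

8.154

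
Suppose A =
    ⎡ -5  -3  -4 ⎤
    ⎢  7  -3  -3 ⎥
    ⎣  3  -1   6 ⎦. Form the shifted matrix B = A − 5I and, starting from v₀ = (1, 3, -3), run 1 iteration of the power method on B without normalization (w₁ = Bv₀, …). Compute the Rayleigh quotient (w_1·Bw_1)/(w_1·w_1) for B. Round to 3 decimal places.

B = A − 5I has rows (-10, -3, -4); (7, -8, -3); (3, -1, 1)
w1 = Bv₀ = (-7, -8, -3)
Bw1 = (106, 24, -16)
w1·Bw1 = -886; w1·w1 = 122; μ ≈ -886/122 = -7.262

-7.262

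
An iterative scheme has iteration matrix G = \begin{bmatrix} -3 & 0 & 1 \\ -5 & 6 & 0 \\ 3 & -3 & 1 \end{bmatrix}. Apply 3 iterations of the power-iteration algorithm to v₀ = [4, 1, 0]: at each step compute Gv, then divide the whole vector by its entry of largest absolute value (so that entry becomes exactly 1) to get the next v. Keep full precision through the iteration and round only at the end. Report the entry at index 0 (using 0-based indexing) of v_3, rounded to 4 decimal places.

0.3252

Gv0 = (-12.00000, -14.00000, 9.00000); divide by -14.00000 → v1 = (0.85714, 1.00000, -0.64286)
Gv1 = (-3.21429, 1.71429, -1.07143); divide by -3.21429 → v2 = (1.00000, -0.53333, 0.33333)
Gv2 = (-2.66667, -8.20000, 4.93333); divide by -8.20000 → v3 = (0.32520, 1.00000, -0.60163)
Requested entry of v3: -120/-369 = 0.3252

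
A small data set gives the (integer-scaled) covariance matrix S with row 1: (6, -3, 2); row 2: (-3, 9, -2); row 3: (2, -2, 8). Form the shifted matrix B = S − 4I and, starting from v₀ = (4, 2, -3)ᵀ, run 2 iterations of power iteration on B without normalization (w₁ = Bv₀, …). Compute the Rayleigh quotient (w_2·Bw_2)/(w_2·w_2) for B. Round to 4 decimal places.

B = S − 4I has rows (2, -3, 2); (-3, 5, -2); (2, -2, 4)
w1 = Bv₀ = (-4, 4, -8)
w2 = Bw1 = (-36, 48, -48)
Bw2 = (-312, 444, -360)
w2·Bw2 = 49824; w2·w2 = 5904; μ ≈ 49824/5904 = 8.4390

μ ≈ 8.4390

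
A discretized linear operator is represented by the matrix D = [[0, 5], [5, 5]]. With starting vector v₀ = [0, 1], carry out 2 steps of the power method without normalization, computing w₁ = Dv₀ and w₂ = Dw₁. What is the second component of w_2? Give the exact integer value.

w1 = Dv₀ = (0·0 + 5·1; 5·0 + 5·1) = (5, 5)
w2 = Dw1 = (0·5 + 5·5; 5·5 + 5·5) = (25, 50)
The requested component of w2 is 50.

50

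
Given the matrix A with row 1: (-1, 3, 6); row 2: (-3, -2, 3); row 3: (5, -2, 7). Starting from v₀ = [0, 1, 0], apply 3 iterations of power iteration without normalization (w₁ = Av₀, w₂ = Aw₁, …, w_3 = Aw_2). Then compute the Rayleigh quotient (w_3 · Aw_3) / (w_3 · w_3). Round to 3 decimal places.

w1 = Av₀ = ((-1)·0 + 3·1 + 6·0; (-3)·0 + (-2)·1 + 3·0; 5·0 + (-2)·1 + 7·0) = (3, -2, -2)
w2 = Aw1 = ((-1)·3 + 3·(-2) + 6·(-2); (-3)·3 + (-2)·(-2) + 3·(-2); 5·3 + (-2)·(-2) + 7·(-2)) = (-21, -11, 5)
w3 = Aw2 = (18, 100, -48)
Aw3 = (-6, -398, -446)
w3·Aw3 = 18·(-6) + 100·(-398) + (-48)·(-446) = -18500; w3·w3 = 18·18 + 100·100 + (-48)·(-48) = 12628
λ ≈ -18500/12628 = -1.465

-1.465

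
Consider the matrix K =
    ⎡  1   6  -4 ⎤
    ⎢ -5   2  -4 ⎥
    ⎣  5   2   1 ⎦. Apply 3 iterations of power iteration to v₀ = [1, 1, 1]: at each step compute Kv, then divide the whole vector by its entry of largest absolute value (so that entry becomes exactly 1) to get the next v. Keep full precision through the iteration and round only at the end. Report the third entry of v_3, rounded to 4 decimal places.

0.9894

Kv0 = (3.00000, -7.00000, 8.00000); divide by 8.00000 → v1 = (0.37500, -0.87500, 1.00000)
Kv1 = (-8.87500, -7.62500, 1.12500); divide by -8.87500 → v2 = (1.00000, 0.85915, -0.12676)
Kv2 = (6.66197, -2.77465, 6.59155); divide by 6.66197 → v3 = (1.00000, -0.41649, 0.98943)
Requested entry of v3: -468/-473 = 0.9894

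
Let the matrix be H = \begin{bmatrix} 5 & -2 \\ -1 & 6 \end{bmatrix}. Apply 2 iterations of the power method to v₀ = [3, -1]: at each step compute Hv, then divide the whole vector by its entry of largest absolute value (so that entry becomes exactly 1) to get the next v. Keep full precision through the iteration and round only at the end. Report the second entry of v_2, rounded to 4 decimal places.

-0.6893

Hv0 = (17.00000, -9.00000); divide by 17.00000 → v1 = (1.00000, -0.52941)
Hv1 = (6.05882, -4.17647); divide by 6.05882 → v2 = (1.00000, -0.68932)
Requested entry of v2: -71/103 = -0.6893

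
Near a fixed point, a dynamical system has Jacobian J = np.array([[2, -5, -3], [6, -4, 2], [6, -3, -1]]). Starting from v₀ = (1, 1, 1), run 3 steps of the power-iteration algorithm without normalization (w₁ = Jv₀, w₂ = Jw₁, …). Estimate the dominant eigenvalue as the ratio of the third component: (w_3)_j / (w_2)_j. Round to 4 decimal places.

w1 = Jv₀ = (2·1 + (-5)·1 + (-3)·1; 6·1 + (-4)·1 + 2·1; 6·1 + (-3)·1 + (-1)·1) = (-6, 4, 2)
w2 = Jw1 = (2·(-6) + (-5)·4 + (-3)·2; 6·(-6) + (-4)·4 + 2·2; 6·(-6) + (-3)·4 + (-1)·2) = (-38, -48, -50)
w3 = Jw2 = (314, -136, -34)
Ratio at component: -34 / -50 = 0.6800

λ ≈ 0.6800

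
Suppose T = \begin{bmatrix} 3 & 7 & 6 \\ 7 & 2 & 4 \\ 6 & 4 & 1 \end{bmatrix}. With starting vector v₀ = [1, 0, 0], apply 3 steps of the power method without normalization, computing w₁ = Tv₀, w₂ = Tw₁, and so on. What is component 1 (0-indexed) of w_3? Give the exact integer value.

w1 = Tv₀ = (3, 7, 6)
w2 = Tw1 = (94, 59, 52)
w3 = Tw2 = (1007, 984, 852)
The requested component of w3 is 984.

984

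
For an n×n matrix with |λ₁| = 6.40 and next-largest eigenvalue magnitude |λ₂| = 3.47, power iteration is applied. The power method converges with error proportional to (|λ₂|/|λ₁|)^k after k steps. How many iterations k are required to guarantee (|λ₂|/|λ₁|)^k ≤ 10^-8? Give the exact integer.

|λ₂/λ₁| = 3.47/6.40 = 0.54219
Need k ≥ ln(10^-8) / ln(0.54219) = -18.4207 / -0.6121 ≈ 30.092
Smallest integer k satisfying the bound: 31

31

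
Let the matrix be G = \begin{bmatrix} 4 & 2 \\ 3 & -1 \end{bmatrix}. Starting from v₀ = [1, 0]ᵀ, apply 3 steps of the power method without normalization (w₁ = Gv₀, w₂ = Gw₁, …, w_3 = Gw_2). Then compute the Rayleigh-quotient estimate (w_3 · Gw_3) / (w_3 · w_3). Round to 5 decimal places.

w1 = Gv₀ = (4·1 + 2·0; 3·1 + (-1)·0) = (4, 3)
w2 = Gw1 = (4·4 + 2·3; 3·4 + (-1)·3) = (22, 9)
w3 = Gw2 = (106, 57)
Gw3 = (538, 261)
w3·Gw3 = 106·538 + 57·261 = 71905; w3·w3 = 106·106 + 57·57 = 14485
λ ≈ 71905/14485 = 4.96410

4.96410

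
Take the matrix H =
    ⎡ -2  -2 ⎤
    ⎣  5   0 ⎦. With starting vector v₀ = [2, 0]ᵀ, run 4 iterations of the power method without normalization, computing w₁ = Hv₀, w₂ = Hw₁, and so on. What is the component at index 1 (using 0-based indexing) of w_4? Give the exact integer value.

320

w1 = Hv₀ = ((-2)·2 + (-2)·0; 5·2 + 0·0) = (-4, 10)
w2 = Hw1 = ((-2)·(-4) + (-2)·10; 5·(-4) + 0·10) = (-12, -20)
w3 = Hw2 = (64, -60)
w4 = Hw3 = (-8, 320)
The requested component of w4 is 320.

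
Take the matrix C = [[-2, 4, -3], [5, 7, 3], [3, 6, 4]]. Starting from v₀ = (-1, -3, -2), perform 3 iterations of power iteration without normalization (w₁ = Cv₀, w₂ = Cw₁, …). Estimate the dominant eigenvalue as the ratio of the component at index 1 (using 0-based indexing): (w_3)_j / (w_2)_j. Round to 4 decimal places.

λ ≈ 10.3988

w1 = Cv₀ = ((-2)·(-1) + 4·(-3) + (-3)·(-2); 5·(-1) + 7·(-3) + 3·(-2); 3·(-1) + 6·(-3) + 4·(-2)) = (-4, -32, -29)
w2 = Cw1 = ((-2)·(-4) + 4·(-32) + (-3)·(-29); 5·(-4) + 7·(-32) + 3·(-29); 3·(-4) + 6·(-32) + 4·(-29)) = (-33, -331, -320)
w3 = Cw2 = (-298, -3442, -3365)
Ratio at component: -3442 / -331 = 10.3988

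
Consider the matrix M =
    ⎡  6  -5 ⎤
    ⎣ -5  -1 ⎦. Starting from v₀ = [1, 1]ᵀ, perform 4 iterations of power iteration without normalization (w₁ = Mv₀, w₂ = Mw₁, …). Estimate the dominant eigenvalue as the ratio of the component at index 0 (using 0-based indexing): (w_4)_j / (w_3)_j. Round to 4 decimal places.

w1 = Mv₀ = (6·1 + (-5)·1; (-5)·1 + (-1)·1) = (1, -6)
w2 = Mw1 = (6·1 + (-5)·(-6); (-5)·1 + (-1)·(-6)) = (36, 1)
w3 = Mw2 = (211, -181)
w4 = Mw3 = (2171, -874)
Ratio at component: 2171 / 211 = 10.2891

λ ≈ 10.2891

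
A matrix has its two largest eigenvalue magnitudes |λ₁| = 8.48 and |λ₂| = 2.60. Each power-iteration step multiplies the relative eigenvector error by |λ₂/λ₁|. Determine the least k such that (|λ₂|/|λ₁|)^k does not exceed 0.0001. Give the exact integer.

|λ₂/λ₁| = 2.60/8.48 = 0.30660
Need k ≥ ln(0.0001) / ln(0.30660) = -9.2103 / -1.1822 ≈ 7.791
Smallest integer k satisfying the bound: 8

8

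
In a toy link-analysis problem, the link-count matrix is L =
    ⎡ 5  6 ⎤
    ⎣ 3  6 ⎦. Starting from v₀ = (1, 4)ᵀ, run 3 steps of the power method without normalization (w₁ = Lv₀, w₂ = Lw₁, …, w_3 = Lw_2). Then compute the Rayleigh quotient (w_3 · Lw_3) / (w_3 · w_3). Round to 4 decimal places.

λ ≈ 9.7756

w1 = Lv₀ = (29, 27)
w2 = Lw1 = (307, 249)
w3 = Lw2 = (3029, 2415)
Lw3 = (29635, 23577)
w3·Lw3 = 3029·29635 + 2415·23577 = 146702870; w3·w3 = 3029·3029 + 2415·2415 = 15007066
λ ≈ 146702870/15007066 = 9.7756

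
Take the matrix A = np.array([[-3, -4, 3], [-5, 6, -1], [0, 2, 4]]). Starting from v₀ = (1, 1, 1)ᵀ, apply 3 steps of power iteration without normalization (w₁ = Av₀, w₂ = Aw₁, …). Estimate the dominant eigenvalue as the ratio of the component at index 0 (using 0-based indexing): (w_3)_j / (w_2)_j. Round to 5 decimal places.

w1 = Av₀ = ((-3)·1 + (-4)·1 + 3·1; (-5)·1 + 6·1 + (-1)·1; 0·1 + 2·1 + 4·1) = (-4, 0, 6)
w2 = Aw1 = ((-3)·(-4) + (-4)·0 + 3·6; (-5)·(-4) + 6·0 + (-1)·6; 0·(-4) + 2·0 + 4·6) = (30, 14, 24)
w3 = Aw2 = (-74, -90, 124)
Ratio at component: -74 / 30 = -2.46667

λ ≈ -2.46667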